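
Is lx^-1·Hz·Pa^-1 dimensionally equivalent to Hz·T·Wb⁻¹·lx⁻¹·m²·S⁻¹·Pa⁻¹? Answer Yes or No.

Left side:
  lx = m⁻²·cd.
  So lx⁻¹ = m²·cd⁻¹.
  Hz = s⁻¹.
  Pa = kg·m⁻¹·s⁻².
  So Pa⁻¹ = kg⁻¹·m·s².
  Combining: lx⁻¹·Hz·Pa⁻¹ = (m²·cd⁻¹) · s⁻¹ · (kg⁻¹·m·s²) = kg⁻¹·m³·s·cd⁻¹.
Right side:
  Hz = s⁻¹.
  T = kg·s⁻²·A⁻¹.
  Wb = kg·m²·s⁻²·A⁻¹.
  So Wb⁻¹ = kg⁻¹·m⁻²·s²·A.
  lx = m⁻²·cd.
  So lx⁻¹ = m²·cd⁻¹.
  S = kg⁻¹·m⁻²·s³·A².
  So S⁻¹ = kg·m²·s⁻³·A⁻².
  Pa = kg·m⁻¹·s⁻².
  So Pa⁻¹ = kg⁻¹·m·s².
  Combining: Hz·T·Wb⁻¹·lx⁻¹·m²·S⁻¹·Pa⁻¹ = s⁻¹ · (kg·s⁻²·A⁻¹) · (kg⁻¹·m⁻²·s²·A) · (m²·cd⁻¹) · m² · (kg·m²·s⁻³·A⁻²) · (kg⁻¹·m·s²) = m⁵·s⁻²·A⁻²·cd⁻¹.
Left is kg⁻¹·m³·s·cd⁻¹; right is m⁵·s⁻²·A⁻²·cd⁻¹ — different.

No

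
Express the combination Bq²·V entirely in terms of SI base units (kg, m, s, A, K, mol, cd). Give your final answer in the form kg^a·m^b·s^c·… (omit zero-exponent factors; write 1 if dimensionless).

Bq = s⁻¹.
So Bq² = s⁻².
V = kg·m²·s⁻³·A⁻¹.
Combining: Bq²·V = s⁻² · (kg·m²·s⁻³·A⁻¹) = kg·m²·s⁻⁵·A⁻¹.

kg·m²·s⁻⁵·A⁻¹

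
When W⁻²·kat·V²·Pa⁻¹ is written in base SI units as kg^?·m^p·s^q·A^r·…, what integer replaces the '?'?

-1

W = J/s (power = energy per time),
    = kg·m²·s⁻³.
So W⁻² = kg⁻²·m⁻⁴·s⁶.
kat = mol/s = s⁻¹·mol (catalytic activity).
V = W/A (potential = power per current),
    = kg·m²·s⁻³·A⁻¹.
So V² = kg²·m⁴·s⁻⁶·A⁻².
Pa = N/m² (pressure = force per area),
    = kg·m⁻¹·s⁻².
So Pa⁻¹ = kg⁻¹·m·s².
Combining: W⁻²·kat·V²·Pa⁻¹ = (kg⁻²·m⁻⁴·s⁶) · (s⁻¹·mol) · (kg²·m⁴·s⁻⁶·A⁻²) · (kg⁻¹·m·s²) = kg⁻¹·m·s·A⁻²·mol.
The exponent of kg is -1.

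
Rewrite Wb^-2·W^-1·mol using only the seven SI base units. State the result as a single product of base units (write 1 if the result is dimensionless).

kg⁻³·m⁻⁶·s⁷·A²·mol

Wb = V·s (flux: a volt is a weber per second),
    = kg·m²·s⁻²·A⁻¹.
So Wb⁻² = kg⁻²·m⁻⁴·s⁴·A².
W = J/s (power = energy per time),
    = kg·m²·s⁻³.
So W⁻¹ = kg⁻¹·m⁻²·s³.
Combining: Wb⁻²·W⁻¹·mol = (kg⁻²·m⁻⁴·s⁴·A²) · (kg⁻¹·m⁻²·s³) · mol = kg⁻³·m⁻⁶·s⁷·A²·mol.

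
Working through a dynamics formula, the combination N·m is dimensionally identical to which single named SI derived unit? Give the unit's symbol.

N = kg·m/s² = kg·m·s⁻² (force = mass × acceleration).
Combining: N·m = (kg·m·s⁻²) · m = kg·m²·s⁻².
kg·m²·s⁻² is the base-SI form of the joule.

J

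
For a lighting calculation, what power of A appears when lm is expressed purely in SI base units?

lm = cd·sr = cd (luminous flux; sr is dimensionless).
The exponent of A is 0.

0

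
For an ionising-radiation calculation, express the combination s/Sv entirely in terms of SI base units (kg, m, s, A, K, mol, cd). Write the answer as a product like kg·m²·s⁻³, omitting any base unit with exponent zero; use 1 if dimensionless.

m⁻²·s³

Sv = m²·s⁻².
So Sv⁻¹ = m⁻²·s².
Combining: Sv⁻¹·s = (m⁻²·s²) · s = m⁻²·s³.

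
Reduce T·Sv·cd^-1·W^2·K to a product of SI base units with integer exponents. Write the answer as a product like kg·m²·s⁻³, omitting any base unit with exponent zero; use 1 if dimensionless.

T = kg·s⁻²·A⁻¹.
Sv = m²·s⁻².
W = kg·m²·s⁻³.
So W² = kg²·m⁴·s⁻⁶.
Combining: T·Sv·cd⁻¹·W²·K = (kg·s⁻²·A⁻¹) · (m²·s⁻²) · cd⁻¹ · (kg²·m⁴·s⁻⁶) · K = kg³·m⁶·s⁻¹⁰·A⁻¹·K·cd⁻¹.

kg³·m⁶·s⁻¹⁰·A⁻¹·K·cd⁻¹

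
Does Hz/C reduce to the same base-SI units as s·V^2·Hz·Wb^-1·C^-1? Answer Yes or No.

Left side:
  C = s·A.
  So C⁻¹ = s⁻¹·A⁻¹.
  Hz = s⁻¹.
  Combining: C⁻¹·Hz = (s⁻¹·A⁻¹) · s⁻¹ = s⁻²·A⁻¹.
Right side:
  V = kg·m²·s⁻³·A⁻¹.
  So V² = kg²·m⁴·s⁻⁶·A⁻².
  Hz = s⁻¹.
  Wb = kg·m²·s⁻²·A⁻¹.
  So Wb⁻¹ = kg⁻¹·m⁻²·s²·A.
  C = s·A.
  So C⁻¹ = s⁻¹·A⁻¹.
  Combining: s·V²·Hz·Wb⁻¹·C⁻¹ = s · (kg²·m⁴·s⁻⁶·A⁻²) · s⁻¹ · (kg⁻¹·m⁻²·s²·A) · (s⁻¹·A⁻¹) = kg·m²·s⁻⁵·A⁻².
Left is s⁻²·A⁻¹; right is kg·m²·s⁻⁵·A⁻² — different.

No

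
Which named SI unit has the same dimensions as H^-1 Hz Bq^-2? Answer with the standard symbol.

S

H = kg·m²·s⁻²·A⁻².
So H⁻¹ = kg⁻¹·m⁻²·s²·A².
Hz = s⁻¹.
Bq = s⁻¹.
So Bq⁻² = s².
Combining: H⁻¹·Hz·Bq⁻² = (kg⁻¹·m⁻²·s²·A²) · s⁻¹ · s² = kg⁻¹·m⁻²·s³·A².
kg⁻¹·m⁻²·s³·A² is the base-SI form of the siemens.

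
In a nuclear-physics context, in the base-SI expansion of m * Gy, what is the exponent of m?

3

Gy = m²·s⁻².
Combining: m·Gy = m · (m²·s⁻²) = m³·s⁻².
The exponent of m is 3.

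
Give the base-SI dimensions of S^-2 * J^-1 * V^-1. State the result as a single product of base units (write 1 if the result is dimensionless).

S = 1/Ω (conductance is reciprocal resistance),
    = kg⁻¹·m⁻²·s³·A².
So S⁻² = kg²·m⁴·s⁻⁶·A⁻⁴.
J = N·m (work = force × distance),
    = kg·m²·s⁻².
So J⁻¹ = kg⁻¹·m⁻²·s².
V = W/A (potential = power per current),
    = kg·m²·s⁻³·A⁻¹.
So V⁻¹ = kg⁻¹·m⁻²·s³·A.
Combining: S⁻²·J⁻¹·V⁻¹ = (kg²·m⁴·s⁻⁶·A⁻⁴) · (kg⁻¹·m⁻²·s²) · (kg⁻¹·m⁻²·s³·A) = s⁻¹·A⁻³.

s⁻¹·A⁻³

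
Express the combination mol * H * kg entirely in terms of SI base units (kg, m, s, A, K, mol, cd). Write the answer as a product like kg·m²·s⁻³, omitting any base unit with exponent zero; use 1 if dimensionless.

kg²·m²·s⁻²·A⁻²·mol

H = kg·m²·s⁻²·A⁻².
Combining: mol·H·kg = mol · (kg·m²·s⁻²·A⁻²) · kg = kg²·m²·s⁻²·A⁻²·mol.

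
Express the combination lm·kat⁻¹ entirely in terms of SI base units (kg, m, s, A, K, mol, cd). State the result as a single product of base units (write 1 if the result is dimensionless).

s·mol⁻¹·cd

lm = cd.
kat = s⁻¹·mol.
So kat⁻¹ = s·mol⁻¹.
Combining: lm·kat⁻¹ = cd · (s·mol⁻¹) = s·mol⁻¹·cd.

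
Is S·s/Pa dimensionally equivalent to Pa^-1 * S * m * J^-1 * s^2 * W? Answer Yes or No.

No

Left side:
  S = 1/Ω (conductance is reciprocal resistance),
      = kg⁻¹·m⁻²·s³·A².
  Pa = N/m² (pressure = force per area),
      = kg·m⁻¹·s⁻².
  So Pa⁻¹ = kg⁻¹·m·s².
  Combining: S·s·Pa⁻¹ = (kg⁻¹·m⁻²·s³·A²) · s · (kg⁻¹·m·s²) = kg⁻²·m⁻¹·s⁶·A².
Right side:
  Pa = N/m² (pressure = force per area),
      = kg·m⁻¹·s⁻².
  So Pa⁻¹ = kg⁻¹·m·s².
  S = 1/Ω (conductance is reciprocal resistance),
      = kg⁻¹·m⁻²·s³·A².
  J = N·m (work = force × distance),
      = kg·m²·s⁻².
  So J⁻¹ = kg⁻¹·m⁻²·s².
  W = J/s (power = energy per time),
      = kg·m²·s⁻³.
  Combining: Pa⁻¹·S·m·J⁻¹·s²·W = (kg⁻¹·m·s²) · (kg⁻¹·m⁻²·s³·A²) · m · (kg⁻¹·m⁻²·s²) · s² · (kg·m²·s⁻³) = kg⁻²·s⁶·A².
Left is kg⁻²·m⁻¹·s⁶·A²; right is kg⁻²·s⁶·A² — different.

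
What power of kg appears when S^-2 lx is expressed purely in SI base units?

S = kg⁻¹·m⁻²·s³·A².
So S⁻² = kg²·m⁴·s⁻⁶·A⁻⁴.
lx = m⁻²·cd.
Combining: S⁻²·lx = (kg²·m⁴·s⁻⁶·A⁻⁴) · (m⁻²·cd) = kg²·m²·s⁻⁶·A⁻⁴·cd.
The exponent of kg is 2.

2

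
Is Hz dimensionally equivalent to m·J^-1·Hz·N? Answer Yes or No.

Left side:
  Hz = 1/s = s⁻¹ (frequency is cycles per second).
Right side:
  J = kg·m²·s⁻².
  So J⁻¹ = kg⁻¹·m⁻²·s².
  Hz = s⁻¹.
  N = kg·m·s⁻².
  Combining: m·J⁻¹·Hz·N = m · (kg⁻¹·m⁻²·s²) · s⁻¹ · (kg·m·s⁻²) = s⁻¹.
Both reduce to s⁻¹.

Yes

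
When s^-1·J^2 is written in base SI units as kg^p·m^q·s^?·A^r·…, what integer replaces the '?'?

-5

J = kg·m²·s⁻².
So J² = kg²·m⁴·s⁻⁴.
Combining: s⁻¹·J² = s⁻¹ · (kg²·m⁴·s⁻⁴) = kg²·m⁴·s⁻⁵.
The exponent of s is -5.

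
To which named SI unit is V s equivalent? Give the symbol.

Wb

V = W/A (potential = power per current),
    = kg·m²·s⁻³·A⁻¹.
Combining: V·s = (kg·m²·s⁻³·A⁻¹) · s = kg·m²·s⁻²·A⁻¹.
kg·m²·s⁻²·A⁻¹ is the base-SI form of the weber.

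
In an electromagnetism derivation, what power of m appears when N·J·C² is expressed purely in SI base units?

3

N = kg·m·s⁻².
J = kg·m²·s⁻².
C = s·A.
So C² = s²·A².
Combining: N·J·C² = (kg·m·s⁻²) · (kg·m²·s⁻²) · (s²·A²) = kg²·m³·s⁻²·A².
The exponent of m is 3.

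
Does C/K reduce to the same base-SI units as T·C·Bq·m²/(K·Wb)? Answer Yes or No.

Left side:
  C = s·A.
  Combining: C·K⁻¹ = (s·A) · K⁻¹ = s·A·K⁻¹.
Right side:
  T = Wb/m² (flux density = flux per area),
      = kg·s⁻²·A⁻¹.
  C = A·s = s·A (charge = current × time).
  Bq = 1/s = s⁻¹ (activity is decays per second).
  Wb = V·s (flux: a volt is a weber per second),
      = kg·m²·s⁻²·A⁻¹.
  So Wb⁻¹ = kg⁻¹·m⁻²·s²·A.
  Combining: K⁻¹·T·C·Bq·Wb⁻¹·m² = K⁻¹ · (kg·s⁻²·A⁻¹) · (s·A) · s⁻¹ · (kg⁻¹·m⁻²·s²·A) · m² = A·K⁻¹.
Left is s·A·K⁻¹; right is A·K⁻¹ — different.

No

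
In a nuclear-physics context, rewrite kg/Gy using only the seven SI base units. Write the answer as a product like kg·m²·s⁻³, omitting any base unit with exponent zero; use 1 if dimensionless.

Gy = J/kg (absorbed dose = energy per mass),
    = m²·s⁻².
So Gy⁻¹ = m⁻²·s².
Combining: Gy⁻¹·kg = (m⁻²·s²) · kg = kg·m⁻²·s².

kg·m⁻²·s²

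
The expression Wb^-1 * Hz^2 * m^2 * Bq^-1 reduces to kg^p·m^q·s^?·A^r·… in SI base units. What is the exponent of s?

Wb = V·s (flux: a volt is a weber per second),
    = kg·m²·s⁻²·A⁻¹.
So Wb⁻¹ = kg⁻¹·m⁻²·s²·A.
Hz = 1/s = s⁻¹ (frequency is cycles per second).
So Hz² = s⁻².
Bq = 1/s = s⁻¹ (activity is decays per second).
So Bq⁻¹ = s.
Combining: Wb⁻¹·Hz²·m²·Bq⁻¹ = (kg⁻¹·m⁻²·s²·A) · s⁻² · m² · s = kg⁻¹·s·A.
The exponent of s is 1.

1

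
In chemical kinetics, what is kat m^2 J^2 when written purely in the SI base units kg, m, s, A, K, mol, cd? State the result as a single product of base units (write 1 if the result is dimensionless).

kat = s⁻¹·mol.
J = kg·m²·s⁻².
So J² = kg²·m⁴·s⁻⁴.
Combining: kat·m²·J² = (s⁻¹·mol) · m² · (kg²·m⁴·s⁻⁴) = kg²·m⁶·s⁻⁵·mol.

kg²·m⁶·s⁻⁵·mol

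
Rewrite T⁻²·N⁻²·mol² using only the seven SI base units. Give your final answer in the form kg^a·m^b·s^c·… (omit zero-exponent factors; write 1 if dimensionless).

T = Wb/m² (flux density = flux per area),
    = kg·s⁻²·A⁻¹.
So T⁻² = kg⁻²·s⁴·A².
N = kg·m/s² = kg·m·s⁻² (force = mass × acceleration).
So N⁻² = kg⁻²·m⁻²·s⁴.
Combining: T⁻²·N⁻²·mol² = (kg⁻²·s⁴·A²) · (kg⁻²·m⁻²·s⁴) · mol² = kg⁻⁴·m⁻²·s⁸·A²·mol².

kg⁻⁴·m⁻²·s⁸·A²·mol²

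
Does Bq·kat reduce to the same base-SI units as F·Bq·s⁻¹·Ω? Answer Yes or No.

No

Left side:
  Bq = 1/s = s⁻¹ (activity is decays per second).
  kat = mol/s = s⁻¹·mol (catalytic activity).
  Combining: Bq·kat = s⁻¹ · (s⁻¹·mol) = s⁻²·mol.
Right side:
  F = kg⁻¹·m⁻²·s⁴·A².
  Bq = s⁻¹.
  Ω = kg·m²·s⁻³·A⁻².
  Combining: F·Bq·s⁻¹·Ω = (kg⁻¹·m⁻²·s⁴·A²) · s⁻¹ · s⁻¹ · (kg·m²·s⁻³·A⁻²) = s⁻¹.
Left is s⁻²·mol; right is s⁻¹ — different.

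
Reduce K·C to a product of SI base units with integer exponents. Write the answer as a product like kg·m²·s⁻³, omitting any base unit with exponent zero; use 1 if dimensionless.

s·A·K

C = A·s = s·A (charge = current × time).
Combining: K·C = K · (s·A) = s·A·K.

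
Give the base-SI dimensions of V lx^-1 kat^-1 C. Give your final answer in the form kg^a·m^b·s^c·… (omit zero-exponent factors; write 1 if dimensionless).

V = kg·m²·s⁻³·A⁻¹.
lx = m⁻²·cd.
So lx⁻¹ = m²·cd⁻¹.
kat = s⁻¹·mol.
So kat⁻¹ = s·mol⁻¹.
C = s·A.
Combining: V·lx⁻¹·kat⁻¹·C = (kg·m²·s⁻³·A⁻¹) · (m²·cd⁻¹) · (s·mol⁻¹) · (s·A) = kg·m⁴·s⁻¹·mol⁻¹·cd⁻¹.

kg·m⁴·s⁻¹·mol⁻¹·cd⁻¹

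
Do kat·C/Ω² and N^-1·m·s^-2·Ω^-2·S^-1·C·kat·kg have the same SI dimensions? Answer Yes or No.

Left side:
  kat = s⁻¹·mol.
  C = s·A.
  Ω = kg·m²·s⁻³·A⁻².
  So Ω⁻² = kg⁻²·m⁻⁴·s⁶·A⁴.
  Combining: kat·C·Ω⁻² = (s⁻¹·mol) · (s·A) · (kg⁻²·m⁻⁴·s⁶·A⁴) = kg⁻²·m⁻⁴·s⁶·A⁵·mol.
Right side:
  N = kg·m·s⁻².
  So N⁻¹ = kg⁻¹·m⁻¹·s².
  Ω = kg·m²·s⁻³·A⁻².
  So Ω⁻² = kg⁻²·m⁻⁴·s⁶·A⁴.
  S = kg⁻¹·m⁻²·s³·A².
  So S⁻¹ = kg·m²·s⁻³·A⁻².
  C = s·A.
  kat = s⁻¹·mol.
  Combining: N⁻¹·m·s⁻²·Ω⁻²·S⁻¹·C·kat·kg = (kg⁻¹·m⁻¹·s²) · m · s⁻² · (kg⁻²·m⁻⁴·s⁶·A⁴) · (kg·m²·s⁻³·A⁻²) · (s·A) · (s⁻¹·mol) · kg = kg⁻¹·m⁻²·s³·A³·mol.
Left is kg⁻²·m⁻⁴·s⁶·A⁵·mol; right is kg⁻¹·m⁻²·s³·A³·mol — different.

No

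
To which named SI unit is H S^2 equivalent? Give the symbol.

F

H = kg·m²·s⁻²·A⁻².
S = kg⁻¹·m⁻²·s³·A².
So S² = kg⁻²·m⁻⁴·s⁶·A⁴.
Combining: H·S² = (kg·m²·s⁻²·A⁻²) · (kg⁻²·m⁻⁴·s⁶·A⁴) = kg⁻¹·m⁻²·s⁴·A².
kg⁻¹·m⁻²·s⁴·A² is the base-SI form of the farad.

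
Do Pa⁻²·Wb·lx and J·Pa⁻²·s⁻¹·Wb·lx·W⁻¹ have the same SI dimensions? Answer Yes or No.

Yes

Left side:
  Pa = kg·m⁻¹·s⁻².
  So Pa⁻² = kg⁻²·m²·s⁴.
  Wb = kg·m²·s⁻²·A⁻¹.
  lx = m⁻²·cd.
  Combining: Pa⁻²·Wb·lx = (kg⁻²·m²·s⁴) · (kg·m²·s⁻²·A⁻¹) · (m⁻²·cd) = kg⁻¹·m²·s²·A⁻¹·cd.
Right side:
  J = N·m (work = force × distance),
      = kg·m²·s⁻².
  Pa = N/m² (pressure = force per area),
      = kg·m⁻¹·s⁻².
  So Pa⁻² = kg⁻²·m²·s⁴.
  Wb = V·s (flux: a volt is a weber per second),
      = kg·m²·s⁻²·A⁻¹.
  lx = lm/m² (illuminance = luminous flux per area),
      = m⁻²·cd.
  W = J/s (power = energy per time),
      = kg·m²·s⁻³.
  So W⁻¹ = kg⁻¹·m⁻²·s³.
  Combining: J·Pa⁻²·s⁻¹·Wb·lx·W⁻¹ = (kg·m²·s⁻²) · (kg⁻²·m²·s⁴) · s⁻¹ · (kg·m²·s⁻²·A⁻¹) · (m⁻²·cd) · (kg⁻¹·m⁻²·s³) = kg⁻¹·m²·s²·A⁻¹·cd.
Both reduce to kg⁻¹·m²·s²·A⁻¹·cd.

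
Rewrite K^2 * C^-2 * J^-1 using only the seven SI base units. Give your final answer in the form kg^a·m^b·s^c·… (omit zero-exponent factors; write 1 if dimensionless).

C = A·s = s·A (charge = current × time).
So C⁻² = s⁻²·A⁻².
J = N·m (work = force × distance),
    = kg·m²·s⁻².
So J⁻¹ = kg⁻¹·m⁻²·s².
Combining: K²·C⁻²·J⁻¹ = K² · (s⁻²·A⁻²) · (kg⁻¹·m⁻²·s²) = kg⁻¹·m⁻²·A⁻²·K².

kg⁻¹·m⁻²·A⁻²·K²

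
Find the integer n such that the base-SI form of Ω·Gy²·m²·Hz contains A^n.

-2

Ω = kg·m²·s⁻³·A⁻².
Gy = m²·s⁻².
So Gy² = m⁴·s⁻⁴.
Hz = s⁻¹.
Combining: Ω·Gy²·m²·Hz = (kg·m²·s⁻³·A⁻²) · (m⁴·s⁻⁴) · m² · s⁻¹ = kg·m⁸·s⁻⁸·A⁻².
The exponent of A is -2.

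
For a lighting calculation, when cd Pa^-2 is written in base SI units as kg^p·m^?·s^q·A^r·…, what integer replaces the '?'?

2

Pa = N/m² (pressure = force per area),
    = kg·m⁻¹·s⁻².
So Pa⁻² = kg⁻²·m²·s⁴.
Combining: cd·Pa⁻² = cd · (kg⁻²·m²·s⁴) = kg⁻²·m²·s⁴·cd.
The exponent of m is 2.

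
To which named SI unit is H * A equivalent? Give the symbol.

Wb

H = Wb/A (inductance = flux per current),
    = kg·m²·s⁻²·A⁻².
Combining: H·A = (kg·m²·s⁻²·A⁻²) · A = kg·m²·s⁻²·A⁻¹.
kg·m²·s⁻²·A⁻¹ is the base-SI form of the weber.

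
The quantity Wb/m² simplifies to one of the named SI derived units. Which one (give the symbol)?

Wb = V·s (flux: a volt is a weber per second),
    = kg·m²·s⁻²·A⁻¹.
Combining: Wb·m⁻² = (kg·m²·s⁻²·A⁻¹) · m⁻² = kg·s⁻²·A⁻¹.
kg·s⁻²·A⁻¹ is the base-SI form of the tesla.

T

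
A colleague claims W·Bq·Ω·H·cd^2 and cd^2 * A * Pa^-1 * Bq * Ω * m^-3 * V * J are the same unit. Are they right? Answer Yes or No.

No

Left side:
  W = J/s (power = energy per time),
      = kg·m²·s⁻³.
  Bq = 1/s = s⁻¹ (activity is decays per second).
  Ω = V/A (resistance = voltage per current),
      = kg·m²·s⁻³·A⁻².
  H = Wb/A (inductance = flux per current),
      = kg·m²·s⁻²·A⁻².
  Combining: W·Bq·Ω·H·cd² = (kg·m²·s⁻³) · s⁻¹ · (kg·m²·s⁻³·A⁻²) · (kg·m²·s⁻²·A⁻²) · cd² = kg³·m⁶·s⁻⁹·A⁻⁴·cd².
Right side:
  Pa = N/m² (pressure = force per area),
      = kg·m⁻¹·s⁻².
  So Pa⁻¹ = kg⁻¹·m·s².
  Bq = 1/s = s⁻¹ (activity is decays per second).
  Ω = V/A (resistance = voltage per current),
      = kg·m²·s⁻³·A⁻².
  V = W/A (potential = power per current),
      = kg·m²·s⁻³·A⁻¹.
  J = N·m (work = force × distance),
      = kg·m²·s⁻².
  Combining: cd²·A·Pa⁻¹·Bq·Ω·m⁻³·V·J = cd² · A · (kg⁻¹·m·s²) · s⁻¹ · (kg·m²·s⁻³·A⁻²) · m⁻³ · (kg·m²·s⁻³·A⁻¹) · (kg·m²·s⁻²) = kg²·m⁴·s⁻⁷·A⁻²·cd².
Left is kg³·m⁶·s⁻⁹·A⁻⁴·cd²; right is kg²·m⁴·s⁻⁷·A⁻²·cd² — different.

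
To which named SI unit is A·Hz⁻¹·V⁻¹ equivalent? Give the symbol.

Hz = s⁻¹.
So Hz⁻¹ = s.
V = kg·m²·s⁻³·A⁻¹.
So V⁻¹ = kg⁻¹·m⁻²·s³·A.
Combining: A·Hz⁻¹·V⁻¹ = A · s · (kg⁻¹·m⁻²·s³·A) = kg⁻¹·m⁻²·s⁴·A².
kg⁻¹·m⁻²·s⁴·A² is the base-SI form of the farad.

F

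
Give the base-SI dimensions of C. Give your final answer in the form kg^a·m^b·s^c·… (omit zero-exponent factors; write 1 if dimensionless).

C = s·A.

s·A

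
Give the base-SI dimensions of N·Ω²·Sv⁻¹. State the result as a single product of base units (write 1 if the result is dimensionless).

kg³·m³·s⁻⁶·A⁻⁴

N = kg·m·s⁻².
Ω = kg·m²·s⁻³·A⁻².
So Ω² = kg²·m⁴·s⁻⁶·A⁻⁴.
Sv = m²·s⁻².
So Sv⁻¹ = m⁻²·s².
Combining: N·Ω²·Sv⁻¹ = (kg·m·s⁻²) · (kg²·m⁴·s⁻⁶·A⁻⁴) · (m⁻²·s²) = kg³·m³·s⁻⁶·A⁻⁴.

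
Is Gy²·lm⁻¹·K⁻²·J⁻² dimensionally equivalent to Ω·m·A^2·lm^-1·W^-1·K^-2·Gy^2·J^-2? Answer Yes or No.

No

Left side:
  Gy = J/kg (absorbed dose = energy per mass),
      = m²·s⁻².
  So Gy² = m⁴·s⁻⁴.
  lm = cd·sr = cd (luminous flux; sr is dimensionless).
  So lm⁻¹ = cd⁻¹.
  J = N·m (work = force × distance),
      = kg·m²·s⁻².
  So J⁻² = kg⁻²·m⁻⁴·s⁴.
  Combining: Gy²·lm⁻¹·K⁻²·J⁻² = (m⁴·s⁻⁴) · cd⁻¹ · K⁻² · (kg⁻²·m⁻⁴·s⁴) = kg⁻²·K⁻²·cd⁻¹.
Right side:
  Ω = V/A (resistance = voltage per current),
      = kg·m²·s⁻³·A⁻².
  lm = cd·sr = cd (luminous flux; sr is dimensionless).
  So lm⁻¹ = cd⁻¹.
  W = J/s (power = energy per time),
      = kg·m²·s⁻³.
  So W⁻¹ = kg⁻¹·m⁻²·s³.
  Gy = J/kg (absorbed dose = energy per mass),
      = m²·s⁻².
  So Gy² = m⁴·s⁻⁴.
  J = N·m (work = force × distance),
      = kg·m²·s⁻².
  So J⁻² = kg⁻²·m⁻⁴·s⁴.
  Combining: Ω·m·A²·lm⁻¹·W⁻¹·K⁻²·Gy²·J⁻² = (kg·m²·s⁻³·A⁻²) · m · A² · cd⁻¹ · (kg⁻¹·m⁻²·s³) · K⁻² · (m⁴·s⁻⁴) · (kg⁻²·m⁻⁴·s⁴) = kg⁻²·m·K⁻²·cd⁻¹.
Left is kg⁻²·K⁻²·cd⁻¹; right is kg⁻²·m·K⁻²·cd⁻¹ — different.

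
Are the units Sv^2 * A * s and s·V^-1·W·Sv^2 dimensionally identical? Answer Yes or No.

Left side:
  Sv = J/kg (equivalent dose = energy per mass),
      = m²·s⁻².
  So Sv² = m⁴·s⁻⁴.
  Combining: Sv²·A·s = (m⁴·s⁻⁴) · A · s = m⁴·s⁻³·A.
Right side:
  V = W/A (potential = power per current),
      = kg·m²·s⁻³·A⁻¹.
  So V⁻¹ = kg⁻¹·m⁻²·s³·A.
  W = J/s (power = energy per time),
      = kg·m²·s⁻³.
  Sv = J/kg (equivalent dose = energy per mass),
      = m²·s⁻².
  So Sv² = m⁴·s⁻⁴.
  Combining: s·V⁻¹·W·Sv² = s · (kg⁻¹·m⁻²·s³·A) · (kg·m²·s⁻³) · (m⁴·s⁻⁴) = m⁴·s⁻³·A.
Both reduce to m⁴·s⁻³·A.

Yes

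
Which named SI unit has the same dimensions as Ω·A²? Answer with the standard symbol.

W

Ω = V/A (resistance = voltage per current),
    = kg·m²·s⁻³·A⁻².
Combining: Ω·A² = (kg·m²·s⁻³·A⁻²) · A² = kg·m²·s⁻³.
kg·m²·s⁻³ is the base-SI form of the watt.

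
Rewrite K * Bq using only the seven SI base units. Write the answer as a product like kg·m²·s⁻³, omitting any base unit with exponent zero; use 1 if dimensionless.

s⁻¹·K

Bq = 1/s = s⁻¹ (activity is decays per second).
Combining: K·Bq = K · s⁻¹ = s⁻¹·K.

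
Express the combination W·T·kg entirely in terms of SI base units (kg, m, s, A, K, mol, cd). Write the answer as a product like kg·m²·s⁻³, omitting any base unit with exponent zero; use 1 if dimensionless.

kg³·m²·s⁻⁵·A⁻¹

W = J/s (power = energy per time),
    = kg·m²·s⁻³.
T = Wb/m² (flux density = flux per area),
    = kg·s⁻²·A⁻¹.
Combining: W·T·kg = (kg·m²·s⁻³) · (kg·s⁻²·A⁻¹) · kg = kg³·m²·s⁻⁵·A⁻¹.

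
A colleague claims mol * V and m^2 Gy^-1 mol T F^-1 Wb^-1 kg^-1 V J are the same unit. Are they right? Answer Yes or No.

No

Left side:
  V = kg·m²·s⁻³·A⁻¹.
  Combining: mol·V = mol · (kg·m²·s⁻³·A⁻¹) = kg·m²·s⁻³·A⁻¹·mol.
Right side:
  Gy = m²·s⁻².
  So Gy⁻¹ = m⁻²·s².
  T = kg·s⁻²·A⁻¹.
  F = kg⁻¹·m⁻²·s⁴·A².
  So F⁻¹ = kg·m²·s⁻⁴·A⁻².
  Wb = kg·m²·s⁻²·A⁻¹.
  So Wb⁻¹ = kg⁻¹·m⁻²·s²·A.
  V = kg·m²·s⁻³·A⁻¹.
  J = kg·m²·s⁻².
  Combining: m²·Gy⁻¹·mol·T·F⁻¹·Wb⁻¹·kg⁻¹·V·J = m² · (m⁻²·s²) · mol · (kg·s⁻²·A⁻¹) · (kg·m²·s⁻⁴·A⁻²) · (kg⁻¹·m⁻²·s²·A) · kg⁻¹ · (kg·m²·s⁻³·A⁻¹) · (kg·m²·s⁻²) = kg²·m⁴·s⁻⁷·A⁻³·mol.
Left is kg·m²·s⁻³·A⁻¹·mol; right is kg²·m⁴·s⁻⁷·A⁻³·mol — different.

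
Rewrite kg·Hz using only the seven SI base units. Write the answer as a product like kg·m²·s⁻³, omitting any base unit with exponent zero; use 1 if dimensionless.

kg·s⁻¹

Hz = 1/s = s⁻¹ (frequency is cycles per second).
Combining: kg·Hz = kg · s⁻¹ = kg·s⁻¹.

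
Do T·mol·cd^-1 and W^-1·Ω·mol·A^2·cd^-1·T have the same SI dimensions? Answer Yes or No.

Left side:
  T = kg·s⁻²·A⁻¹.
  Combining: T·mol·cd⁻¹ = (kg·s⁻²·A⁻¹) · mol · cd⁻¹ = kg·s⁻²·A⁻¹·mol·cd⁻¹.
Right side:
  W = kg·m²·s⁻³.
  So W⁻¹ = kg⁻¹·m⁻²·s³.
  Ω = kg·m²·s⁻³·A⁻².
  T = kg·s⁻²·A⁻¹.
  Combining: W⁻¹·Ω·mol·A²·cd⁻¹·T = (kg⁻¹·m⁻²·s³) · (kg·m²·s⁻³·A⁻²) · mol · A² · cd⁻¹ · (kg·s⁻²·A⁻¹) = kg·s⁻²·A⁻¹·mol·cd⁻¹.
Both reduce to kg·s⁻²·A⁻¹·mol·cd⁻¹.

Yes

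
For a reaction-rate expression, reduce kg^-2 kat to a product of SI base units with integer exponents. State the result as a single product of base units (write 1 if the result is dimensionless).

kat = mol/s = s⁻¹·mol (catalytic activity).
Combining: kg⁻²·kat = kg⁻² · (s⁻¹·mol) = kg⁻²·s⁻¹·mol.

kg⁻²·s⁻¹·mol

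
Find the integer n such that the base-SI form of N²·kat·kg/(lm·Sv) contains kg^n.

3

lm = cd.
So lm⁻¹ = cd⁻¹.
N = kg·m·s⁻².
So N² = kg²·m²·s⁻⁴.
kat = s⁻¹·mol.
Sv = m²·s⁻².
So Sv⁻¹ = m⁻²·s².
Combining: lm⁻¹·N²·kat·Sv⁻¹·kg = cd⁻¹ · (kg²·m²·s⁻⁴) · (s⁻¹·mol) · (m⁻²·s²) · kg = kg³·s⁻³·mol·cd⁻¹.
The exponent of kg is 3.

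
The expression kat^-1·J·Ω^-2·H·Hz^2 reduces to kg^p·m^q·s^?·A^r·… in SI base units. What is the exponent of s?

1

kat = mol/s = s⁻¹·mol (catalytic activity).
So kat⁻¹ = s·mol⁻¹.
J = N·m (work = force × distance),
    = kg·m²·s⁻².
Ω = V/A (resistance = voltage per current),
    = kg·m²·s⁻³·A⁻².
So Ω⁻² = kg⁻²·m⁻⁴·s⁶·A⁴.
H = Wb/A (inductance = flux per current),
    = kg·m²·s⁻²·A⁻².
Hz = 1/s = s⁻¹ (frequency is cycles per second).
So Hz² = s⁻².
Combining: kat⁻¹·J·Ω⁻²·H·Hz² = (s·mol⁻¹) · (kg·m²·s⁻²) · (kg⁻²·m⁻⁴·s⁶·A⁴) · (kg·m²·s⁻²·A⁻²) · s⁻² = s·A²·mol⁻¹.
The exponent of s is 1.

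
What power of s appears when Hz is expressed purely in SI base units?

Hz = 1/s = s⁻¹ (frequency is cycles per second).
The exponent of s is -1.

-1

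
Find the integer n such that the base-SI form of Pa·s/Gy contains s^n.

1

Gy = m²·s⁻².
So Gy⁻¹ = m⁻²·s².
Pa = kg·m⁻¹·s⁻².
Combining: Gy⁻¹·Pa·s = (m⁻²·s²) · (kg·m⁻¹·s⁻²) · s = kg·m⁻³·s.
The exponent of s is 1.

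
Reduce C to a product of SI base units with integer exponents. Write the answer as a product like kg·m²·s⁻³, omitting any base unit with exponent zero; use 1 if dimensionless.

s·A

C = s·A.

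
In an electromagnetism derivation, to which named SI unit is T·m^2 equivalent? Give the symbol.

T = kg·s⁻²·A⁻¹.
Combining: T·m² = (kg·s⁻²·A⁻¹) · m² = kg·m²·s⁻²·A⁻¹.
kg·m²·s⁻²·A⁻¹ is the base-SI form of the weber.

Wb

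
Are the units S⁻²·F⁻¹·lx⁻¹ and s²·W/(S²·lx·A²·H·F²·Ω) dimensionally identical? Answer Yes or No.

Left side:
  S = 1/Ω (conductance is reciprocal resistance),
      = kg⁻¹·m⁻²·s³·A².
  So S⁻² = kg²·m⁴·s⁻⁶·A⁻⁴.
  F = C/V (capacitance = charge per voltage),
      = A·s/(kg·m²·s⁻³·A⁻¹) (substituting C and V),
      = kg⁻¹·m⁻²·s⁴·A².
  So F⁻¹ = kg·m²·s⁻⁴·A⁻².
  lx = lm/m² (illuminance = luminous flux per area),
      = m⁻²·cd.
  So lx⁻¹ = m²·cd⁻¹.
  Combining: S⁻²·F⁻¹·lx⁻¹ = (kg²·m⁴·s⁻⁶·A⁻⁴) · (kg·m²·s⁻⁴·A⁻²) · (m²·cd⁻¹) = kg³·m⁸·s⁻¹⁰·A⁻⁶·cd⁻¹.
Right side:
  S = 1/Ω (conductance is reciprocal resistance),
      = kg⁻¹·m⁻²·s³·A².
  So S⁻² = kg²·m⁴·s⁻⁶·A⁻⁴.
  lx = lm/m² (illuminance = luminous flux per area),
      = m⁻²·cd.
  So lx⁻¹ = m²·cd⁻¹.
  H = Wb/A (inductance = flux per current),
      = kg·m²·s⁻²·A⁻².
  So H⁻¹ = kg⁻¹·m⁻²·s²·A².
  F = C/V (capacitance = charge per voltage),
      = A·s/(kg·m²·s⁻³·A⁻¹) (substituting C and V),
      = kg⁻¹·m⁻²·s⁴·A².
  So F⁻² = kg²·m⁴·s⁻⁸·A⁻⁴.
  W = J/s (power = energy per time),
      = kg·m²·s⁻³.
  Ω = V/A (resistance = voltage per current),
      = kg·m²·s⁻³·A⁻².
  So Ω⁻¹ = kg⁻¹·m⁻²·s³·A².
  Combining: S⁻²·lx⁻¹·A⁻²·H⁻¹·F⁻²·s²·W·Ω⁻¹ = (kg²·m⁴·s⁻⁶·A⁻⁴) · (m²·cd⁻¹) · A⁻² · (kg⁻¹·m⁻²·s²·A²) · (kg²·m⁴·s⁻⁸·A⁻⁴) · s² · (kg·m²·s⁻³) · (kg⁻¹·m⁻²·s³·A²) = kg³·m⁸·s⁻¹⁰·A⁻⁶·cd⁻¹.
Both reduce to kg³·m⁸·s⁻¹⁰·A⁻⁶·cd⁻¹.

Yes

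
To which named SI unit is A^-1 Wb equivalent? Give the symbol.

H

Wb = V·s (flux: a volt is a weber per second),
    = kg·m²·s⁻²·A⁻¹.
Combining: A⁻¹·Wb = A⁻¹ · (kg·m²·s⁻²·A⁻¹) = kg·m²·s⁻²·A⁻².
kg·m²·s⁻²·A⁻² is the base-SI form of the henry.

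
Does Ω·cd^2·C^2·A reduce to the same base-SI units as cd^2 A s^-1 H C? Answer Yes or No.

No

Left side:
  Ω = V/A (resistance = voltage per current),
      = kg·m²·s⁻³·A⁻².
  C = A·s = s·A (charge = current × time).
  So C² = s²·A².
  Combining: Ω·cd²·C²·A = (kg·m²·s⁻³·A⁻²) · cd² · (s²·A²) · A = kg·m²·s⁻¹·A·cd².
Right side:
  H = kg·m²·s⁻²·A⁻².
  C = s·A.
  Combining: cd²·A·s⁻¹·H·C = cd² · A · s⁻¹ · (kg·m²·s⁻²·A⁻²) · (s·A) = kg·m²·s⁻²·cd².
Left is kg·m²·s⁻¹·A·cd²; right is kg·m²·s⁻²·cd² — different.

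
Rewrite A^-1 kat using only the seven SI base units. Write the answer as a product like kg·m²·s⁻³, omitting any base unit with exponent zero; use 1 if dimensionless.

s⁻¹·A⁻¹·mol

kat = mol/s = s⁻¹·mol (catalytic activity).
Combining: A⁻¹·kat = A⁻¹ · (s⁻¹·mol) = s⁻¹·A⁻¹·mol.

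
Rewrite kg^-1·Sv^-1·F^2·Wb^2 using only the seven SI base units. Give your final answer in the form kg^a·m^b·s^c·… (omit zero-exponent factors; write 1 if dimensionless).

kg⁻¹·m⁻²·s⁶·A²

Sv = J/kg (equivalent dose = energy per mass),
    = m²·s⁻².
So Sv⁻¹ = m⁻²·s².
F = C/V (capacitance = charge per voltage),
    = A·s/(kg·m²·s⁻³·A⁻¹) (substituting C and V),
    = kg⁻¹·m⁻²·s⁴·A².
So F² = kg⁻²·m⁻⁴·s⁸·A⁴.
Wb = V·s (flux: a volt is a weber per second),
    = kg·m²·s⁻²·A⁻¹.
So Wb² = kg²·m⁴·s⁻⁴·A⁻².
Combining: kg⁻¹·Sv⁻¹·F²·Wb² = kg⁻¹ · (m⁻²·s²) · (kg⁻²·m⁻⁴·s⁸·A⁴) · (kg²·m⁴·s⁻⁴·A⁻²) = kg⁻¹·m⁻²·s⁶·A².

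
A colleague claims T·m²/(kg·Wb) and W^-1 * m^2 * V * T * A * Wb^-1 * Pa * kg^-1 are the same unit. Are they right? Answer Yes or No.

Left side:
  T = kg·s⁻²·A⁻¹.
  Wb = kg·m²·s⁻²·A⁻¹.
  So Wb⁻¹ = kg⁻¹·m⁻²·s²·A.
  Combining: kg⁻¹·T·Wb⁻¹·m² = kg⁻¹ · (kg·s⁻²·A⁻¹) · (kg⁻¹·m⁻²·s²·A) · m² = kg⁻¹.
Right side:
  W = J/s (power = energy per time),
      = kg·m²·s⁻³.
  So W⁻¹ = kg⁻¹·m⁻²·s³.
  V = W/A (potential = power per current),
      = kg·m²·s⁻³·A⁻¹.
  T = Wb/m² (flux density = flux per area),
      = kg·s⁻²·A⁻¹.
  Wb = V·s (flux: a volt is a weber per second),
      = kg·m²·s⁻²·A⁻¹.
  So Wb⁻¹ = kg⁻¹·m⁻²·s²·A.
  Pa = N/m² (pressure = force per area),
      = kg·m⁻¹·s⁻².
  Combining: W⁻¹·m²·V·T·A·Wb⁻¹·Pa·kg⁻¹ = (kg⁻¹·m⁻²·s³) · m² · (kg·m²·s⁻³·A⁻¹) · (kg·s⁻²·A⁻¹) · A · (kg⁻¹·m⁻²·s²·A) · (kg·m⁻¹·s⁻²) · kg⁻¹ = m⁻¹·s⁻².
Left is kg⁻¹; right is m⁻¹·s⁻² — different.

No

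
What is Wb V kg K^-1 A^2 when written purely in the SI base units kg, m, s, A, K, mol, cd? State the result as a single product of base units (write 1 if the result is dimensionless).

kg³·m⁴·s⁻⁵·K⁻¹

Wb = V·s (flux: a volt is a weber per second),
    = kg·m²·s⁻²·A⁻¹.
V = W/A (potential = power per current),
    = kg·m²·s⁻³·A⁻¹.
Combining: Wb·V·kg·K⁻¹·A² = (kg·m²·s⁻²·A⁻¹) · (kg·m²·s⁻³·A⁻¹) · kg · K⁻¹ · A² = kg³·m⁴·s⁻⁵·K⁻¹.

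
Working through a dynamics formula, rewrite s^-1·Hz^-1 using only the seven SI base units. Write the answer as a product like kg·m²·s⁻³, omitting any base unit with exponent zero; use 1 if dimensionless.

Hz = 1/s = s⁻¹ (frequency is cycles per second).
So Hz⁻¹ = s.
Combining: s⁻¹·Hz⁻¹ = s⁻¹ · s = 1.

1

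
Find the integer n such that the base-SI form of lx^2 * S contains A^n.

lx = lm/m² (illuminance = luminous flux per area),
    = m⁻²·cd.
So lx² = m⁻⁴·cd².
S = 1/Ω (conductance is reciprocal resistance),
    = kg⁻¹·m⁻²·s³·A².
Combining: lx²·S = (m⁻⁴·cd²) · (kg⁻¹·m⁻²·s³·A²) = kg⁻¹·m⁻⁶·s³·A²·cd².
The exponent of A is 2.

2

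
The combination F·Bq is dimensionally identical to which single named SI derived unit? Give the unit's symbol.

F = C/V (capacitance = charge per voltage),
    = A·s/(kg·m²·s⁻³·A⁻¹) (substituting C and V),
    = kg⁻¹·m⁻²·s⁴·A².
Bq = 1/s = s⁻¹ (activity is decays per second).
Combining: F·Bq = (kg⁻¹·m⁻²·s⁴·A²) · s⁻¹ = kg⁻¹·m⁻²·s³·A².
kg⁻¹·m⁻²·s³·A² is the base-SI form of the siemens.

S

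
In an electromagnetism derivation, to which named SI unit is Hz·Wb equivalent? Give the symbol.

Hz = 1/s = s⁻¹ (frequency is cycles per second).
Wb = V·s (flux: a volt is a weber per second),
    = kg·m²·s⁻²·A⁻¹.
Combining: Hz·Wb = s⁻¹ · (kg·m²·s⁻²·A⁻¹) = kg·m²·s⁻³·A⁻¹.
kg·m²·s⁻³·A⁻¹ is the base-SI form of the volt.

V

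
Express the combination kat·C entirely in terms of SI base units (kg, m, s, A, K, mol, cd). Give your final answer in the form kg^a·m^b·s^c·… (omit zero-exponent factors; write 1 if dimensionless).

kat = mol/s = s⁻¹·mol (catalytic activity).
C = A·s = s·A (charge = current × time).
Combining: kat·C = (s⁻¹·mol) · (s·A) = A·mol.

A·mol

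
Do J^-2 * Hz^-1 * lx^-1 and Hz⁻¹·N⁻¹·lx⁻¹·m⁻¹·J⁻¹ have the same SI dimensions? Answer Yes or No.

Left side:
  J = kg·m²·s⁻².
  So J⁻² = kg⁻²·m⁻⁴·s⁴.
  Hz = s⁻¹.
  So Hz⁻¹ = s.
  lx = m⁻²·cd.
  So lx⁻¹ = m²·cd⁻¹.
  Combining: J⁻²·Hz⁻¹·lx⁻¹ = (kg⁻²·m⁻⁴·s⁴) · s · (m²·cd⁻¹) = kg⁻²·m⁻²·s⁵·cd⁻¹.
Right side:
  Hz = 1/s = s⁻¹ (frequency is cycles per second).
  So Hz⁻¹ = s.
  N = kg·m/s² = kg·m·s⁻² (force = mass × acceleration).
  So N⁻¹ = kg⁻¹·m⁻¹·s².
  lx = lm/m² (illuminance = luminous flux per area),
      = m⁻²·cd.
  So lx⁻¹ = m²·cd⁻¹.
  J = N·m (work = force × distance),
      = kg·m²·s⁻².
  So J⁻¹ = kg⁻¹·m⁻²·s².
  Combining: Hz⁻¹·N⁻¹·lx⁻¹·m⁻¹·J⁻¹ = s · (kg⁻¹·m⁻¹·s²) · (m²·cd⁻¹) · m⁻¹ · (kg⁻¹·m⁻²·s²) = kg⁻²·m⁻²·s⁵·cd⁻¹.
Both reduce to kg⁻²·m⁻²·s⁵·cd⁻¹.

Yes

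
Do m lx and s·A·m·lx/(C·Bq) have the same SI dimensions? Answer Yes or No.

Left side:
  lx = lm/m² (illuminance = luminous flux per area),
      = m⁻²·cd.
  Combining: m·lx = m · (m⁻²·cd) = m⁻¹·cd.
Right side:
  C = A·s = s·A (charge = current × time).
  So C⁻¹ = s⁻¹·A⁻¹.
  Bq = 1/s = s⁻¹ (activity is decays per second).
  So Bq⁻¹ = s.
  lx = lm/m² (illuminance = luminous flux per area),
      = m⁻²·cd.
  Combining: C⁻¹·s·A·Bq⁻¹·m·lx = (s⁻¹·A⁻¹) · s · A · s · m · (m⁻²·cd) = m⁻¹·s·cd.
Left is m⁻¹·cd; right is m⁻¹·s·cd — different.

No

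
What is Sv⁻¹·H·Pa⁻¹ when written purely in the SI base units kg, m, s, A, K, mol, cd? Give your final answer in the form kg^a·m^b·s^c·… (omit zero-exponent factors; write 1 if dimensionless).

Sv = J/kg (equivalent dose = energy per mass),
    = m²·s⁻².
So Sv⁻¹ = m⁻²·s².
H = Wb/A (inductance = flux per current),
    = kg·m²·s⁻²·A⁻².
Pa = N/m² (pressure = force per area),
    = kg·m⁻¹·s⁻².
So Pa⁻¹ = kg⁻¹·m·s².
Combining: Sv⁻¹·H·Pa⁻¹ = (m⁻²·s²) · (kg·m²·s⁻²·A⁻²) · (kg⁻¹·m·s²) = m·s²·A⁻².

m·s²·A⁻²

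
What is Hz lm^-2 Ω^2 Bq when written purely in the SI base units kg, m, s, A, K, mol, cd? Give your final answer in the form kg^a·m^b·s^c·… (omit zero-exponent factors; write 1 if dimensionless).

kg²·m⁴·s⁻⁸·A⁻⁴·cd⁻²

Hz = s⁻¹.
lm = cd.
So lm⁻² = cd⁻².
Ω = kg·m²·s⁻³·A⁻².
So Ω² = kg²·m⁴·s⁻⁶·A⁻⁴.
Bq = s⁻¹.
Combining: Hz·lm⁻²·Ω²·Bq = s⁻¹ · cd⁻² · (kg²·m⁴·s⁻⁶·A⁻⁴) · s⁻¹ = kg²·m⁴·s⁻⁸·A⁻⁴·cd⁻².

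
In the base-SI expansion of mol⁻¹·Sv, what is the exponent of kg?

0

Sv = m²·s⁻².
Combining: mol⁻¹·Sv = mol⁻¹ · (m²·s⁻²) = m²·s⁻²·mol⁻¹.
The exponent of kg is 0.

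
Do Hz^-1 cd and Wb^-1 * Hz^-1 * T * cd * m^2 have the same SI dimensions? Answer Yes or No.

Yes

Left side:
  Hz = 1/s = s⁻¹ (frequency is cycles per second).
  So Hz⁻¹ = s.
  Combining: Hz⁻¹·cd = s · cd = s·cd.
Right side:
  Wb = kg·m²·s⁻²·A⁻¹.
  So Wb⁻¹ = kg⁻¹·m⁻²·s²·A.
  Hz = s⁻¹.
  So Hz⁻¹ = s.
  T = kg·s⁻²·A⁻¹.
  Combining: Wb⁻¹·Hz⁻¹·T·cd·m² = (kg⁻¹·m⁻²·s²·A) · s · (kg·s⁻²·A⁻¹) · cd · m² = s·cd.
Both reduce to s·cd.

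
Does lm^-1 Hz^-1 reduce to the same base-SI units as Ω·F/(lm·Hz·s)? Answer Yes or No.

Yes

Left side:
  lm = cd·sr = cd (luminous flux; sr is dimensionless).
  So lm⁻¹ = cd⁻¹.
  Hz = 1/s = s⁻¹ (frequency is cycles per second).
  So Hz⁻¹ = s.
  Combining: lm⁻¹·Hz⁻¹ = cd⁻¹ · s = s·cd⁻¹.
Right side:
  Ω = kg·m²·s⁻³·A⁻².
  lm = cd.
  So lm⁻¹ = cd⁻¹.
  Hz = s⁻¹.
  So Hz⁻¹ = s.
  F = kg⁻¹·m⁻²·s⁴·A².
  Combining: Ω·lm⁻¹·Hz⁻¹·F·s⁻¹ = (kg·m²·s⁻³·A⁻²) · cd⁻¹ · s · (kg⁻¹·m⁻²·s⁴·A²) · s⁻¹ = s·cd⁻¹.
Both reduce to s·cd⁻¹.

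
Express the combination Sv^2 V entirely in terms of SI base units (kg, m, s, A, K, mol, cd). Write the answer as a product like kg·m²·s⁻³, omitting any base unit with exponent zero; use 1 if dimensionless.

kg·m⁶·s⁻⁷·A⁻¹

Sv = J/kg (equivalent dose = energy per mass),
    = m²·s⁻².
So Sv² = m⁴·s⁻⁴.
V = W/A (potential = power per current),
    = kg·m²·s⁻³·A⁻¹.
Combining: Sv²·V = (m⁴·s⁻⁴) · (kg·m²·s⁻³·A⁻¹) = kg·m⁶·s⁻⁷·A⁻¹.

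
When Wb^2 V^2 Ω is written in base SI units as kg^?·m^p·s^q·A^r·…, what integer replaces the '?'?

5

Wb = kg·m²·s⁻²·A⁻¹.
So Wb² = kg²·m⁴·s⁻⁴·A⁻².
V = kg·m²·s⁻³·A⁻¹.
So V² = kg²·m⁴·s⁻⁶·A⁻².
Ω = kg·m²·s⁻³·A⁻².
Combining: Wb²·V²·Ω = (kg²·m⁴·s⁻⁴·A⁻²) · (kg²·m⁴·s⁻⁶·A⁻²) · (kg·m²·s⁻³·A⁻²) = kg⁵·m¹⁰·s⁻¹³·A⁻⁶.
The exponent of kg is 5.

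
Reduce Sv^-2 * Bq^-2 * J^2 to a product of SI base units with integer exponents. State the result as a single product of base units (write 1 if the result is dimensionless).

Sv = J/kg (equivalent dose = energy per mass),
    = m²·s⁻².
So Sv⁻² = m⁻⁴·s⁴.
Bq = 1/s = s⁻¹ (activity is decays per second).
So Bq⁻² = s².
J = N·m (work = force × distance),
    = kg·m²·s⁻².
So J² = kg²·m⁴·s⁻⁴.
Combining: Sv⁻²·Bq⁻²·J² = (m⁻⁴·s⁴) · s² · (kg²·m⁴·s⁻⁴) = kg²·s².

kg²·s²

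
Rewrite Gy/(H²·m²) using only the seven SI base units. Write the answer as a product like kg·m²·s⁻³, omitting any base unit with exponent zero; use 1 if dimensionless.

H = Wb/A (inductance = flux per current),
    = kg·m²·s⁻²·A⁻².
So H⁻² = kg⁻²·m⁻⁴·s⁴·A⁴.
Gy = J/kg (absorbed dose = energy per mass),
    = m²·s⁻².
Combining: H⁻²·Gy·m⁻² = (kg⁻²·m⁻⁴·s⁴·A⁴) · (m²·s⁻²) · m⁻² = kg⁻²·m⁻⁴·s²·A⁴.

kg⁻²·m⁻⁴·s²·A⁴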